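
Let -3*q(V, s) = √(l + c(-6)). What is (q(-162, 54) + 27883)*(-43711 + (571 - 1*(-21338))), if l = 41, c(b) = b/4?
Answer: -607905166 + 10901*√158/3 ≈ -6.0786e+8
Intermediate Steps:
c(b) = b/4 (c(b) = b*(¼) = b/4)
q(V, s) = -√158/6 (q(V, s) = -√(41 + (¼)*(-6))/3 = -√(41 - 3/2)/3 = -√158/6)
(q(-162, 54) + 27883)*(-43711 + (571 - 1*(-21338))) = (-√158/6 + 27883)*(-43711 + (571 - 1*(-21338))) = (27883 - √158/6)*(-43711 + (571 + 21338)) = (27883 - √158/6)*(-43711 + 21909) = (27883 - √158/6)*(-21802) = -607905166 + 10901*√158/3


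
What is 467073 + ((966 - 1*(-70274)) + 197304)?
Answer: 735617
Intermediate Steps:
467073 + ((966 - 1*(-70274)) + 197304) = 467073 + ((966 + 70274) + 197304) = 467073 + (71240 + 197304) = 467073 + 268544 = 735617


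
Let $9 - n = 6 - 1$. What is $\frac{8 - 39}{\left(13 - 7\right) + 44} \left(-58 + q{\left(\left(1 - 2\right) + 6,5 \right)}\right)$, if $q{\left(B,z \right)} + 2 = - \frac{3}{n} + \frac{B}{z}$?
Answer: $\frac{7409}{200} \approx 37.045$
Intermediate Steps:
$n = 4$ ($n = 9 - \left(6 - 1\right) = 9 - 5 = 4$)
$q{\left(B,z \right)} = - \frac{11}{4} + \frac{B}{z}$ ($q{\left(B,z \right)} = -2 + \left(- \frac{3}{4} + \frac{B}{z}\right) = - \frac{11}{4} + \frac{B}{z}$)
$\frac{8 - 39}{\left(13 - 7\right) + 44} \left(-58 + q{\left(\left(1 - 2\right) + 6,5 \right)}\right) = \frac{8 - 39}{\left(13 - 7\right) + 44} \left(-58 - \left(\frac{11}{4} - \frac{\left(1 - 2\right) + 6}{5}\right)\right) = - \frac{31}{6 + 44} \left(-58 - \left(\frac{11}{4} - \left(-1 + 6\right) \frac{1}{5}\right)\right) = - \frac{31}{50} \left(-58 + \left(- \frac{11}{4} + 5 \cdot \frac{1}{5}\right)\right) = \left(-31\right) \frac{1}{50} \left(-58 + \left(- \frac{11}{4} + 1\right)\right) = - \frac{31 \left(-58 - \frac{7}{4}\right)}{50} = \left(- \frac{31}{50}\right) \left(- \frac{239}{4}\right) = \frac{7409}{200}$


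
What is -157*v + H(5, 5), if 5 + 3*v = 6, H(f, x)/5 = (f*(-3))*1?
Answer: -382/3 ≈ -127.33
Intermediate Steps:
H(f, x) = -15*f (H(f, x) = 5*((f*(-3))*1) = 5*(-3*f*1) = 5*(-3*f) = -15*f)
v = 1/3 (v = -5/3 + (1/3)*6 = -5/3 + 2 = 1/3 ≈ 0.33333)
-157*v + H(5, 5) = -157*1/3 - 15*5 = -157/3 - 75 = -382/3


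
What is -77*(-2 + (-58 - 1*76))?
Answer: 10472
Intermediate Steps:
-77*(-2 + (-58 - 1*76)) = -77*(-2 + (-58 - 76)) = -77*(-2 - 134) = -77*(-136) = 10472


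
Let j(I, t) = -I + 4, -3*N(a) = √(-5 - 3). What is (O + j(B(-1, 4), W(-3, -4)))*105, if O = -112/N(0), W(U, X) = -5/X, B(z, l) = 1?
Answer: 315 - 8820*I*√2 ≈ 315.0 - 12473.0*I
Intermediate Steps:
N(a) = -2*I*√2/3 (N(a) = -√(-5 - 3)/3 = -2*I*√2/3)
O = -84*I*√2 (O = -112*3*I*√2/4 = -84*I*√2 ≈ -118.79*I)
j(I, t) = 4 - I
(O + j(B(-1, 4), W(-3, -4)))*105 = (-84*I*√2 + (4 - 1*1))*105 = (-84*I*√2 + (4 - 1))*105 = (-84*I*√2 + 3)*105 = (3 - 84*I*√2)*105 = 315 - 8820*I*√2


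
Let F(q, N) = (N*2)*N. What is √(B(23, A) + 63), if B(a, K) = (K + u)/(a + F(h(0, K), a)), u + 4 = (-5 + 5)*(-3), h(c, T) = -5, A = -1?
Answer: √73613938/1081 ≈ 7.9370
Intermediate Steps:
u = -4 (u = -4 + (-5 + 5)*(-3) = -4 + 0*(-3) = -4 + 0 = -4)
F(q, N) = 2*N² (F(q, N) = (2*N)*N = 2*N²)
B(a, K) = (-4 + K)/(a + 2*a²) (B(a, K) = (K - 4)/(a + 2*a²) = (-4 + K)/(a + 2*a²))
√(B(23, A) + 63) = √((-4 - 1)/(23*(1 + 2*23)) + 63) = √((1/23)*(-5)/(1 + 46) + 63) = √((1/23)*(-5)/47 + 63) = √((1/23)*(1/47)*(-5) + 63) = √(-5/1081 + 63) = √(68098/1081) = √73613938/1081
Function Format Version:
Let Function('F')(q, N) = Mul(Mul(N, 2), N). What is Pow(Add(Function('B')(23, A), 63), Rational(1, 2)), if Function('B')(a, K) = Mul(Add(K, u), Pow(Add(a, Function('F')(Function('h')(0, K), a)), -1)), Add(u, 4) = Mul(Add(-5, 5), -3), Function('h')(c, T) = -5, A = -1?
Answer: Mul(Rational(1, 1081), Pow(73613938, Rational(1, 2))) ≈ 7.9370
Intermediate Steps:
u = -4 (u = Add(-4, Mul(Add(-5, 5), -3)) = Add(-4, Mul(0, -3)) = Add(-4, 0) = -4)
Function('F')(q, N) = Mul(2, Pow(N, 2)) (Function('F')(q, N) = Mul(Mul(2, N), N) = Mul(2, Pow(N, 2)))
Function('B')(a, K) = Mul(Pow(Add(a, Mul(2, Pow(a, 2))), -1), Add(-4, K)) (Function('B')(a, K) = Mul(Add(K, -4), Pow(Add(a, Mul(2, Pow(a, 2))), -1)) = Mul(Add(-4, K), Pow(Add(a, Mul(2, Pow(a, 2))), -1)) = Mul(Pow(Add(a, Mul(2, Pow(a, 2))), -1), Add(-4, K)))
Pow(Add(Function('B')(23, A), 63), Rational(1, 2)) = Pow(Add(Mul(Pow(23, -1), Pow(Add(1, Mul(2, 23)), -1), Add(-4, -1)), 63), Rational(1, 2)) = Pow(Add(Mul(Rational(1, 23), Pow(Add(1, 46), -1), -5), 63), Rational(1, 2)) = Pow(Add(Mul(Rational(1, 23), Pow(47, -1), -5), 63), Rational(1, 2)) = Pow(Add(Mul(Rational(1, 23), Rational(1, 47), -5), 63), Rational(1, 2)) = Pow(Add(Rational(-5, 1081), 63), Rational(1, 2)) = Pow(Rational(68098, 1081), Rational(1, 2)) = Mul(Rational(1, 1081), Pow(73613938, Rational(1, 2)))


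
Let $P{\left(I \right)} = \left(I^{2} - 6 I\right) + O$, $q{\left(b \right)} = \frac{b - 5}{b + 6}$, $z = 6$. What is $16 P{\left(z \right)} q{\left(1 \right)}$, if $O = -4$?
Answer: $\frac{256}{7} \approx 36.571$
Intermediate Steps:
$q{\left(b \right)} = \frac{-5 + b}{6 + b}$
$P{\left(I \right)} = -4 + I^{2} - 6 I$ ($P{\left(I \right)} = \left(I^{2} - 6 I\right) - 4 = -4 + I^{2} - 6 I$)
$16 P{\left(z \right)} q{\left(1 \right)} = 16 \left(-4 + 6^{2} - 36\right) \frac{-5 + 1}{6 + 1} = 16 \left(-4 + 36 - 36\right) \frac{1}{7} \left(-4\right) = 16 \left(-4\right) \frac{1}{7} \left(-4\right) = \left(-64\right) \left(- \frac{4}{7}\right) = \frac{256}{7}$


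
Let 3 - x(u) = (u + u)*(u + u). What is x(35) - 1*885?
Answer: -5782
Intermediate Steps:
x(u) = 3 - 4*u² (x(u) = 3 - (u + u)*(u + u) = 3 - 2*u*2*u = 3 - 4*u²)
x(35) - 1*885 = (3 - 4*35²) - 1*885 = (3 - 4*1225) - 885 = (3 - 4900) - 885 = -4897 - 885 = -5782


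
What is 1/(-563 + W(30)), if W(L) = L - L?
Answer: -1/563 ≈ -0.0017762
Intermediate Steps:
W(L) = 0
1/(-563 + W(30)) = 1/(-563 + 0) = 1/(-563) = -1/563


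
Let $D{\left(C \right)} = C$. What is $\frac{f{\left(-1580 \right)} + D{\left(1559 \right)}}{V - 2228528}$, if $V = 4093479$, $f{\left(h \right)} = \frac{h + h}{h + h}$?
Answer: $\frac{1560}{1864951} \approx 0.00083648$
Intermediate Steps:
$f{\left(h \right)} = 1$ ($f{\left(h \right)} = \frac{2 h}{2 h} = 2 h \frac{1}{2 h} = 1$)
$\frac{f{\left(-1580 \right)} + D{\left(1559 \right)}}{V - 2228528} = \frac{1 + 1559}{4093479 - 2228528} = \frac{1560}{1864951}$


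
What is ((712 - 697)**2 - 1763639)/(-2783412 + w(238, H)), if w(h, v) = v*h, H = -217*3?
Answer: 881707/1469175 ≈ 0.60014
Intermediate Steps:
H = -651
w(h, v) = h*v
((712 - 697)**2 - 1763639)/(-2783412 + w(238, H)) = ((712 - 697)**2 - 1763639)/(-2783412 + 238*(-651)) = (15**2 - 1763639)/(-2783412 - 154938) = (225 - 1763639)/(-2938350) = -1763414*(-1/2938350) = 881707/1469175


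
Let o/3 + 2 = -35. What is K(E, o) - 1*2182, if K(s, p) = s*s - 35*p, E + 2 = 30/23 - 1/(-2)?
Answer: 3603629/2116 ≈ 1703.0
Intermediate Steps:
o = -111 (o = -6 + 3*(-35) = -6 - 105 = -111)
E = -9/46 (E = -2 + (30/23 - 1/(-2)) = -2 + (30*(1/23) - 1*(-½)) = -2 + (30/23 + ½) = -2 + 83/46 = -9/46 ≈ -0.19565)
K(s, p) = s² - 35*p
K(E, o) - 1*2182 = ((-9/46)² - 35*(-111)) - 1*2182 = (81/2116 + 3885) - 2182 = 8220741/2116 - 2182 = 3603629/2116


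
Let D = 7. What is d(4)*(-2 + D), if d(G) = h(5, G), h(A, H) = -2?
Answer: -10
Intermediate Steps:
d(G) = -2
d(4)*(-2 + D) = -2*(-2 + 7) = -2*5 = -10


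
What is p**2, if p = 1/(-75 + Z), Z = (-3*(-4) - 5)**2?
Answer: 1/676 ≈ 0.0014793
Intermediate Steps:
Z = 49 (Z = (12 - 5)**2 = 7**2 = 49)
p = -1/26 (p = 1/(-75 + 49) = 1/(-26) = -1/26 ≈ -0.038462)
p**2 = (-1/26)**2 = 1/676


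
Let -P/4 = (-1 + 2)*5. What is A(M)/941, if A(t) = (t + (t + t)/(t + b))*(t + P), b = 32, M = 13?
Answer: -4277/42345 ≈ -0.10100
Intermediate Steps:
P = -20 (P = -4*(-1 + 2)*5 = -4*5 = -20)
A(t) = (-20 + t)*(t + 2*t/(32 + t)) (A(t) = (t + (t + t)/(t + 32))*(t - 20) = (t + (2*t)/(32 + t))*(-20 + t) = (t + 2*t/(32 + t))*(-20 + t) = (-20 + t)*(t + 2*t/(32 + t)))
A(M)/941 = (13*(-680 + 13² + 14*13)/(32 + 13))/941 = (13*(-680 + 169 + 182)/45)*(1/941) = (13*(1/45)*(-329))*(1/941) = -4277/45*1/941 = -4277/42345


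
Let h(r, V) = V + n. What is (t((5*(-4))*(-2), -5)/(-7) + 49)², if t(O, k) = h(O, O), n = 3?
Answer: 90000/49 ≈ 1836.7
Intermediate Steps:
h(r, V) = 3 + V (h(r, V) = V + 3 = 3 + V)
t(O, k) = 3 + O
(t((5*(-4))*(-2), -5)/(-7) + 49)² = ((3 + (5*(-4))*(-2))/(-7) + 49)² = ((3 - 20*(-2))*(-⅐) + 49)² = ((3 + 40)*(-⅐) + 49)² = (43*(-⅐) + 49)² = (-43/7 + 49)² = (300/7)² = 90000/49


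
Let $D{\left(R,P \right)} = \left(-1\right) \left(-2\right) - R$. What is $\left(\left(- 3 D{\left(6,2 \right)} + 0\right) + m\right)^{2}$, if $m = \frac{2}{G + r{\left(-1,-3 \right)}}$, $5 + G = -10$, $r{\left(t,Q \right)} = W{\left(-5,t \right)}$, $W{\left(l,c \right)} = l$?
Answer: $\frac{14161}{100} \approx 141.61$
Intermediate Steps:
$r{\left(t,Q \right)} = -5$
$G = -15$ ($G = -5 - 10 = -15$)
$D{\left(R,P \right)} = 2 - R$
$m = - \frac{1}{10}$ ($m = \frac{2}{-15 - 5} = \frac{2}{-20} = 2 \left(- \frac{1}{20}\right) = - \frac{1}{10} \approx -0.1$)
$\left(\left(- 3 D{\left(6,2 \right)} + 0\right) + m\right)^{2} = \left(\left(- 3 \left(2 - 6\right) + 0\right) - \frac{1}{10}\right)^{2} = \left(\left(\left(-3\right) \left(-4\right) + 0\right) - \frac{1}{10}\right)^{2} = \left(\left(12 + 0\right) - \frac{1}{10}\right)^{2} = \left(12 - \frac{1}{10}\right)^{2} = \left(\frac{119}{10}\right)^{2} = \frac{14161}{100}$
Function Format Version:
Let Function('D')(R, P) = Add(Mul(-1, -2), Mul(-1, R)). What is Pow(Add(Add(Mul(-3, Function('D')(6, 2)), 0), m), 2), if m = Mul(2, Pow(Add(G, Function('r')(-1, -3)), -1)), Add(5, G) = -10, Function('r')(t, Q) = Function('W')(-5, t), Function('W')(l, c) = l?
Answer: Rational(14161, 100) ≈ 141.61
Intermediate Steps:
Function('r')(t, Q) = -5
G = -15 (G = Add(-5, -10) = -15)
Function('D')(R, P) = Add(2, Mul(-1, R))
m = Rational(-1, 10) (m = Mul(2, Pow(Add(-15, -5), -1)) = Mul(2, Pow(-20, -1)) = Mul(2, Rational(-1, 20)) = Rational(-1, 10) ≈ -0.10000)
Pow(Add(Add(Mul(-3, Function('D')(6, 2)), 0), m), 2) = Pow(Add(Add(Mul(-3, Add(2, Mul(-1, 6))), 0), Rational(-1, 10)), 2) = Pow(Add(Add(Mul(-3, Add(2, -6)), 0), Rational(-1, 10)), 2) = Pow(Add(Add(Mul(-3, -4), 0), Rational(-1, 10)), 2) = Pow(Add(Add(12, 0), Rational(-1, 10)), 2) = Pow(Add(12, Rational(-1, 10)), 2) = Pow(Rational(119, 10), 2) = Rational(14161, 100)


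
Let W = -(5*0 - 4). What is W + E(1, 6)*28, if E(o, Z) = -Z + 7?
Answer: 32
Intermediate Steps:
E(o, Z) = 7 - Z
W = 4 (W = -(0 - 4) = -1*(-4) = 4)
W + E(1, 6)*28 = 4 + (7 - 1*6)*28 = 4 + (7 - 6)*28 = 4 + 1*28 = 4 + 28 = 32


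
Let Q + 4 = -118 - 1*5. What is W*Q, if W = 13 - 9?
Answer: -508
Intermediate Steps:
W = 4
Q = -127 (Q = -4 + (-118 - 1*5) = -4 + (-118 - 5) = -4 - 123 = -127)
W*Q = 4*(-127) = -508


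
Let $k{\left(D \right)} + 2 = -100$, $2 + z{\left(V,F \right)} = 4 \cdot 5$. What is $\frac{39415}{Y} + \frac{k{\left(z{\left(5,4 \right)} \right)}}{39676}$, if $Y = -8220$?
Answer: $- \frac{78233399}{16306836} \approx -4.7976$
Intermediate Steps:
$z{\left(V,F \right)} = 18$ ($z{\left(V,F \right)} = -2 + 4 \cdot 5 = -2 + 20 = 18$)
$k{\left(D \right)} = -102$ ($k{\left(D \right)} = -2 - 100 = -102$)
$\frac{39415}{Y} + \frac{k{\left(z{\left(5,4 \right)} \right)}}{39676} = \frac{39415}{-8220} - \frac{102}{39676} = 39415 \left(- \frac{1}{8220}\right) - \frac{51}{19838} = - \frac{7883}{1644} - \frac{51}{19838} = - \frac{78233399}{16306836}$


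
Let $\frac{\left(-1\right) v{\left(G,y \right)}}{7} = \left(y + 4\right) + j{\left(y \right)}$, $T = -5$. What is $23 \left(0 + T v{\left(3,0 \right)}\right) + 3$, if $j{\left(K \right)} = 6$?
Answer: $8053$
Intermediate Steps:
$v{\left(G,y \right)} = -70 - 7 y$ ($v{\left(G,y \right)} = - 7 \left(\left(y + 4\right) + 6\right) = - 7 \left(\left(4 + y\right) + 6\right) = - 7 \left(10 + y\right) = -70 - 7 y$)
$23 \left(0 + T v{\left(3,0 \right)}\right) + 3 = 23 \left(0 - 5 \left(-70 - 0\right)\right) + 3 = 23 \left(0 - 5 \left(-70 + 0\right)\right) + 3 = 23 \left(0 - -350\right) + 3 = 23 \left(0 + 350\right) + 3 = 23 \cdot 350 + 3 = 8050 + 3 = 8053$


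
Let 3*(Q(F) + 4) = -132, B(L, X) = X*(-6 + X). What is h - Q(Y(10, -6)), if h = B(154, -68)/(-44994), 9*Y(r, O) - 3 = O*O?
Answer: 1077340/22497 ≈ 47.888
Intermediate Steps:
Y(r, O) = ⅓ + O²/9 (Y(r, O) = ⅓ + (O*O)/9 = ⅓ + O²/9)
Q(F) = -48 (Q(F) = -4 + (⅓)*(-132) = -4 - 44 = -48)
h = -2516/22497 (h = -68*(-6 - 68)/(-44994) = -68*(-74)*(-1/44994) = 5032*(-1/44994) = -2516/22497 ≈ -0.11184)
h - Q(Y(10, -6)) = -2516/22497 - 1*(-48) = -2516/22497 + 48 = 1077340/22497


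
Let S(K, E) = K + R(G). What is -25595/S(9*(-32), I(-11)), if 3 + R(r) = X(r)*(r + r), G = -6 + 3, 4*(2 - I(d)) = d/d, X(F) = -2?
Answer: 25595/279 ≈ 91.738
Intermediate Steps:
I(d) = 7/4 (I(d) = 2 - d/(4*d) = 2 - 1/4*1 = 2 - 1/4 = 7/4)
G = -3
R(r) = -3 - 4*r (R(r) = -3 - 2*(r + r) = -3 - 4*r)
S(K, E) = 9 + K (S(K, E) = K + (-3 - 4*(-3)) = K + (-3 + 12) = K + 9 = 9 + K)
-25595/S(9*(-32), I(-11)) = -25595/(9 + 9*(-32)) = -25595/(9 - 288) = -25595/(-279) = -25595*(-1/279) = 25595/279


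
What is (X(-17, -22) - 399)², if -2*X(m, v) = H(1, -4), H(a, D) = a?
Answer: 638401/4 ≈ 1.5960e+5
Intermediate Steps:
X(m, v) = -½ (X(m, v) = -½*1 = -½)
(X(-17, -22) - 399)² = (-½ - 399)² = (-799/2)² = 638401/4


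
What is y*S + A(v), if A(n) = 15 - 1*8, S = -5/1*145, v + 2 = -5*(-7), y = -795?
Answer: 576382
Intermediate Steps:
v = 33 (v = -2 - 5*(-7) = -2 + 35 = 33)
S = -725 (S = -5*1*145 = -5*145 = -725)
A(n) = 7 (A(n) = 15 - 8 = 7)
y*S + A(v) = -795*(-725) + 7 = 576375 + 7 = 576382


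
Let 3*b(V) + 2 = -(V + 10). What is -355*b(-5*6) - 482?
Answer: -2612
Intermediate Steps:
b(V) = -4 - V/3 (b(V) = -⅔ + (-(V + 10))/3 = -⅔ + (-(10 + V))/3 = -⅔ + (-10 - V)/3 = -⅔ + (-10/3 - V/3) = -4 - V/3)
-355*b(-5*6) - 482 = -355*(-4 - (-5)*6/3) - 482 = -355*(-4 - ⅓*(-30)) - 482 = -355*(-4 + 10) - 482 = -355*6 - 482 = -2130 - 482 = -2612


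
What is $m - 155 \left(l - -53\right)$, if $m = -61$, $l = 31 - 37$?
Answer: $-7346$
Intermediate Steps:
$l = -6$ ($l = 31 - 37 = -6$)
$m - 155 \left(l - -53\right) = -61 - 155 \left(-6 - -53\right) = -61 - 155 \left(-6 + 53\right) = -61 - 7285 = -7346$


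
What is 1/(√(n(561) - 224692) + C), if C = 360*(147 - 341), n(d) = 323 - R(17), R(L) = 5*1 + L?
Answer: -23280/1625949997 - I*√224391/4877849991 ≈ -1.4318e-5 - 9.7112e-8*I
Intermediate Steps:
R(L) = 5 + L
n(d) = 301 (n(d) = 323 - (5 + 17) = 323 - 1*22 = 323 - 22 = 301)
C = -69840 (C = 360*(-194) = -69840)
1/(√(n(561) - 224692) + C) = 1/(√(301 - 224692) - 69840) = 1/(√(-224391) - 69840) = 1/(I*√224391 - 69840) = 1/(-69840 + I*√224391)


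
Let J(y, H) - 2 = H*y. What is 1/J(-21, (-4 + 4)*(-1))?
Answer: 1/2 ≈ 0.50000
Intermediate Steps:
J(y, H) = 2 + H*y
1/J(-21, (-4 + 4)*(-1)) = 1/(2 + ((-4 + 4)*(-1))*(-21)) = 1/(2 + (0*(-1))*(-21)) = 1/(2 + 0*(-21)) = 1/(2 + 0) = 1/2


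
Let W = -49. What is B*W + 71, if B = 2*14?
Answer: -1301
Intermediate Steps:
B = 28
B*W + 71 = 28*(-49) + 71 = -1372 + 71 = -1301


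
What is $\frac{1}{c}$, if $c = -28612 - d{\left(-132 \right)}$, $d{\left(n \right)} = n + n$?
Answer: $- \frac{1}{28348} \approx -3.5276 \cdot 10^{-5}$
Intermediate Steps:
$d{\left(n \right)} = 2 n$
$c = -28348$ ($c = -28612 - 2 \left(-132\right) = -28612 - -264 = -28612 + 264 = -28348$)
$\frac{1}{c} = \frac{1}{-28348} = - \frac{1}{28348}$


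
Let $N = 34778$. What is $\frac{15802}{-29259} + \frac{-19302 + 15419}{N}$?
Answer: $- \frac{663174653}{1017569502} \approx -0.65172$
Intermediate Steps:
$\frac{15802}{-29259} + \frac{-19302 + 15419}{N} = \frac{15802}{-29259} + \frac{-19302 + 15419}{34778} = 15802 \left(- \frac{1}{29259}\right) - \frac{3883}{34778} = - \frac{15802}{29259} - \frac{3883}{34778} = - \frac{663174653}{1017569502}$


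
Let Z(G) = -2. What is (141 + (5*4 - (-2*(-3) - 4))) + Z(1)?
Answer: 157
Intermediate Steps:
(141 + (5*4 - (-2*(-3) - 4))) + Z(1) = (141 + (5*4 - (-2*(-3) - 4))) - 2 = (141 + (20 - (6 - 4))) - 2 = (141 + (20 - 1*2)) - 2 = (141 + (20 - 2)) - 2 = (141 + 18) - 2 = 159 - 2 = 157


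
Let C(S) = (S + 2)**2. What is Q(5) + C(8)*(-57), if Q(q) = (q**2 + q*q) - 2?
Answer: -5652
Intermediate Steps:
Q(q) = -2 + 2*q**2 (Q(q) = (q**2 + q**2) - 2 = 2*q**2 - 2 = -2 + 2*q**2)
C(S) = (2 + S)**2
Q(5) + C(8)*(-57) = (-2 + 2*5**2) + (2 + 8)**2*(-57) = (-2 + 2*25) + 10**2*(-57) = (-2 + 50) + 100*(-57) = 48 - 5700 = -5652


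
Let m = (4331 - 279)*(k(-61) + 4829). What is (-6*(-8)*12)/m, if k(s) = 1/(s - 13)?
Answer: 1184/40221165 ≈ 2.9437e-5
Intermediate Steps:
k(s) = 1/(-13 + s)
m = 723980970/37 (m = (4331 - 279)*(1/(-13 - 61) + 4829) = 4052*(1/(-74) + 4829) = 4052*(-1/74 + 4829) = 4052*(357345/74) = 723980970/37 ≈ 1.9567e+7)
(-6*(-8)*12)/m = (-6*(-8)*12)/(723980970/37) = (48*12)*(37/723980970) = 576*(37/723980970) = 1184/40221165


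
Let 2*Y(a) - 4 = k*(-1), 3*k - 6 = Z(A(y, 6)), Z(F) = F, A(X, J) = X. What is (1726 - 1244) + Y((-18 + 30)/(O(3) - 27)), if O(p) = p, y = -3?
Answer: 967/2 ≈ 483.50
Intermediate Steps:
k = 1 (k = 2 + (⅓)*(-3) = 2 - 1 = 1)
Y(a) = 3/2 (Y(a) = 2 + (1*(-1))/2 = 2 + (½)*(-1) = 2 - ½ = 3/2)
(1726 - 1244) + Y((-18 + 30)/(O(3) - 27)) = (1726 - 1244) + 3/2 = 482 + 3/2 = 967/2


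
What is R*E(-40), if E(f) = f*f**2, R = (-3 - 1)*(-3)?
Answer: -768000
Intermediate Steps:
R = 12 (R = -4*(-3) = 12)
E(f) = f**3
R*E(-40) = 12*(-40)**3 = 12*(-64000) = -768000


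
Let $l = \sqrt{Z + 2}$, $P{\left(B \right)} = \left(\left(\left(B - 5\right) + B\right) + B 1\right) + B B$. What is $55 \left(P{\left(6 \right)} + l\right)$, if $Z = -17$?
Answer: $2695 + 55 i \sqrt{15} \approx 2695.0 + 213.01 i$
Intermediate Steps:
$P{\left(B \right)} = -5 + B^{2} + 3 B$ ($P{\left(B \right)} = \left(\left(\left(-5 + B\right) + B\right) + B\right) + B^{2} = \left(\left(-5 + 2 B\right) + B\right) + B^{2} = \left(-5 + 3 B\right) + B^{2} = -5 + B^{2} + 3 B$)
$l = i \sqrt{15}$ ($l = \sqrt{-17 + 2} = \sqrt{-15} = i \sqrt{15} \approx 3.873 i$)
$55 \left(P{\left(6 \right)} + l\right) = 55 \left(\left(-5 + 6^{2} + 3 \cdot 6\right) + i \sqrt{15}\right) = 55 \left(\left(-5 + 36 + 18\right) + i \sqrt{15}\right) = 55 \left(49 + i \sqrt{15}\right) = 2695 + 55 i \sqrt{15}$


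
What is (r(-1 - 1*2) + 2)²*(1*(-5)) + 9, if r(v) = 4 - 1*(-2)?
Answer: -311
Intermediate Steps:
r(v) = 6 (r(v) = 4 + 2 = 6)
(r(-1 - 1*2) + 2)²*(1*(-5)) + 9 = (6 + 2)²*(1*(-5)) + 9 = 8²*(-5) + 9 = 64*(-5) + 9 = -320 + 9 = -311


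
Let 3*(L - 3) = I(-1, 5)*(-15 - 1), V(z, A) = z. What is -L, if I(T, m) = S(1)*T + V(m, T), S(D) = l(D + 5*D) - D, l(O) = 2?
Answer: 55/3 ≈ 18.333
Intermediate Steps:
S(D) = 2 - D
I(T, m) = T + m (I(T, m) = (2 - 1*1)*T + m = (2 - 1)*T + m = 1*T + m = T + m)
L = -55/3 (L = 3 + ((-1 + 5)*(-15 - 1))/3 = 3 + (4*(-16))/3 = 3 + (⅓)*(-64) = 3 - 64/3 = -55/3 ≈ -18.333)
-L = -1*(-55/3) = 55/3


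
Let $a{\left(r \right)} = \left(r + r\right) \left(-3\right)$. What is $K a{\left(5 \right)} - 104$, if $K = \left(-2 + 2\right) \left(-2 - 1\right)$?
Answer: $-104$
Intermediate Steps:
$a{\left(r \right)} = - 6 r$ ($a{\left(r \right)} = 2 r \left(-3\right) = - 6 r$)
$K = 0$ ($K = 0 \left(-3\right) = 0$)
$K a{\left(5 \right)} - 104 = 0 \left(\left(-6\right) 5\right) - 104 = 0 \left(-30\right) - 104 = 0 - 104 = -104$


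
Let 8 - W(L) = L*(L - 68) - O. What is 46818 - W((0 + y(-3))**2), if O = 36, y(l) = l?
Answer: 46243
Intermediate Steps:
W(L) = 44 - L*(-68 + L) (W(L) = 8 - (L*(L - 68) - 1*36) = 8 - (L*(-68 + L) - 36) = 8 - (-36 + L*(-68 + L)) = 8 + (36 - L*(-68 + L)) = 44 - L*(-68 + L))
46818 - W((0 + y(-3))**2) = 46818 - (44 - ((0 - 3)**2)**2 + 68*(0 - 3)**2) = 46818 - (44 - ((-3)**2)**2 + 68*(-3)**2) = 46818 - (44 - 1*9**2 + 68*9) = 46818 - (44 - 1*81 + 612) = 46818 - (44 - 81 + 612) = 46818 - 1*575 = 46818 - 575 = 46243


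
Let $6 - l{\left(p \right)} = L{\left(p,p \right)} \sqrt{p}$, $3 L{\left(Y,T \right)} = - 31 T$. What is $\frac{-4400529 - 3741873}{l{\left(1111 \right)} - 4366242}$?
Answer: $\frac{319964838649848}{170258302532873} + \frac{841297401846 \sqrt{1111}}{170258302532873} \approx 2.044$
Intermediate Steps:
$L{\left(Y,T \right)} = - \frac{31 T}{3}$ ($L{\left(Y,T \right)} = \frac{\left(-31\right) T}{3} = - \frac{31 T}{3}$)
$l{\left(p \right)} = 6 + \frac{31 p^{\frac{3}{2}}}{3}$ ($l{\left(p \right)} = 6 - - \frac{31 p}{3} \sqrt{p} = 6 - - \frac{31 p^{\frac{3}{2}}}{3} = 6 + \frac{31 p^{\frac{3}{2}}}{3}$)
$\frac{-4400529 - 3741873}{l{\left(1111 \right)} - 4366242} = \frac{-4400529 - 3741873}{\left(6 + \frac{31 \cdot 1111^{\frac{3}{2}}}{3}\right) - 4366242} = - \frac{8142402}{\left(6 + \frac{31 \cdot 1111 \sqrt{1111}}{3}\right) - 4366242} = - \frac{8142402}{\left(6 + \frac{34441 \sqrt{1111}}{3}\right) - 4366242} = - \frac{8142402}{-4366236 + \frac{34441 \sqrt{1111}}{3}}$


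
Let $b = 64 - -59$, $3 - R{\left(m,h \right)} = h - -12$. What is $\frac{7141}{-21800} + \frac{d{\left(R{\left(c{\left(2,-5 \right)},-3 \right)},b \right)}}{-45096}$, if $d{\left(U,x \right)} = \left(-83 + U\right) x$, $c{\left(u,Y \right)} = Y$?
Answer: $- \frac{1737207}{20481100} \approx -0.08482$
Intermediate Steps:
$R{\left(m,h \right)} = -9 - h$ ($R{\left(m,h \right)} = 3 - \left(h - -12\right) = 3 - \left(h + 12\right) = 3 - \left(12 + h\right) = -9 - h$)
$b = 123$ ($b = 64 + 59 = 123$)
$d{\left(U,x \right)} = x \left(-83 + U\right)$
$\frac{7141}{-21800} + \frac{d{\left(R{\left(c{\left(2,-5 \right)},-3 \right)},b \right)}}{-45096} = \frac{7141}{-21800} + \frac{123 \left(-83 - 6\right)}{-45096} = 7141 \left(- \frac{1}{21800}\right) + 123 \left(-83 + \left(-9 + 3\right)\right) \left(- \frac{1}{45096}\right) = - \frac{7141}{21800} + 123 \left(-83 - 6\right) \left(- \frac{1}{45096}\right) = - \frac{7141}{21800} + 123 \left(-89\right) \left(- \frac{1}{45096}\right) = - \frac{7141}{21800} - - \frac{3649}{15032} = - \frac{7141}{21800} + \frac{3649}{15032} = - \frac{1737207}{20481100}$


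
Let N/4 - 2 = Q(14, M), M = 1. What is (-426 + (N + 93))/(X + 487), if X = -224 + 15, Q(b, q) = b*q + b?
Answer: -213/278 ≈ -0.76619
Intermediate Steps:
Q(b, q) = b + b*q
N = 120 (N = 8 + 4*(14*(1 + 1)) = 8 + 4*(14*2) = 8 + 4*28 = 8 + 112 = 120)
X = -209
(-426 + (N + 93))/(X + 487) = (-426 + (120 + 93))/(-209 + 487) = (-426 + 213)/278 = -213*1/278 = -213/278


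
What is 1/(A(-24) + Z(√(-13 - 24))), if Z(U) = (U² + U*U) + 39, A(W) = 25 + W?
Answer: -1/34 ≈ -0.029412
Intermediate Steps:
Z(U) = 39 + 2*U² (Z(U) = (U² + U²) + 39 = 2*U² + 39 = 39 + 2*U²)
1/(A(-24) + Z(√(-13 - 24))) = 1/((25 - 24) + (39 + 2*(√(-13 - 24))²)) = 1/(1 + (39 + 2*(√(-37))²)) = 1/(1 + (39 + 2*(I*√37)²)) = 1/(1 + (39 + 2*(-37))) = 1/(1 + (39 - 74)) = 1/(1 - 35) = 1/(-34) = -1/34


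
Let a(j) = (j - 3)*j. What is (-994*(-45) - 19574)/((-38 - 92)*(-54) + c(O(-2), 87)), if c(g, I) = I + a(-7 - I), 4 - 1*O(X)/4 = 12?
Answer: 25156/16225 ≈ 1.5504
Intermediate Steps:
O(X) = -32 (O(X) = 16 - 4*12 = 16 - 48 = -32)
a(j) = j*(-3 + j) (a(j) = (-3 + j)*j = j*(-3 + j))
c(g, I) = I + (-10 - I)*(-7 - I) (c(g, I) = I + (-7 - I)*(-3 + (-7 - I)) = I + (-7 - I)*(-10 - I) = I + (-10 - I)*(-7 - I))
(-994*(-45) - 19574)/((-38 - 92)*(-54) + c(O(-2), 87)) = (-994*(-45) - 19574)/((-38 - 92)*(-54) + (87 + (7 + 87)*(10 + 87))) = (44730 - 19574)/(-130*(-54) + (87 + 94*97)) = 25156/(7020 + (87 + 9118)) = 25156/(7020 + 9205) = 25156/16225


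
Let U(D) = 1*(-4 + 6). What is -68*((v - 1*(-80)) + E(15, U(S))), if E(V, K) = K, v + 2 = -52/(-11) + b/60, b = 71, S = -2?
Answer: -963917/165 ≈ -5841.9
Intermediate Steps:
U(D) = 2 (U(D) = 1*2 = 2)
v = 2581/660 (v = -2 + (-52/(-11) + 71/60) = -2 + (-52*(-1/11) + 71*(1/60)) = -2 + (52/11 + 71/60) = -2 + 3901/660 = 2581/660 ≈ 3.9106)
-68*((v - 1*(-80)) + E(15, U(S))) = -68*((2581/660 - 1*(-80)) + 2) = -68*((2581/660 + 80) + 2) = -68*(55381/660 + 2) = -68*56701/660 = -963917/165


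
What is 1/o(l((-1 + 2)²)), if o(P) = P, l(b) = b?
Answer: 1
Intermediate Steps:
1/o(l((-1 + 2)²)) = 1/((-1 + 2)²) = 1/(1²) = 1/1 = 1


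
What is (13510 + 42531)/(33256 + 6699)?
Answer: 56041/39955 ≈ 1.4026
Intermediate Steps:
(13510 + 42531)/(33256 + 6699) = 56041/39955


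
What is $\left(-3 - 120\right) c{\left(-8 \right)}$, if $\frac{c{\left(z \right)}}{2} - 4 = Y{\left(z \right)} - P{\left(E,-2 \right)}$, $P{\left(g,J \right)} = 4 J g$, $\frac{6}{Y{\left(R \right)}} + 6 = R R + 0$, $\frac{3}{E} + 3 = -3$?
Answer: $- \frac{738}{29} \approx -25.448$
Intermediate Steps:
$E = - \frac{1}{2}$ ($E = \frac{3}{-3 - 3} = \frac{3}{-6} = 3 \left(- \frac{1}{6}\right) = - \frac{1}{2} \approx -0.5$)
$Y{\left(R \right)} = \frac{6}{-6 + R^{2}}$ ($Y{\left(R \right)} = \frac{6}{-6 + \left(R R + 0\right)} = \frac{6}{-6 + \left(R^{2} + 0\right)} = \frac{6}{-6 + R^{2}}$)
$P{\left(g,J \right)} = 4 J g$
$c{\left(z \right)} = \frac{12}{-6 + z^{2}}$ ($c{\left(z \right)} = 8 + 2 \left(\frac{6}{-6 + z^{2}} - 4 \left(-2\right) \left(- \frac{1}{2}\right)\right) = 8 + 2 \left(\frac{6}{-6 + z^{2}} - 4\right) = 8 + 2 \left(-4 + \frac{6}{-6 + z^{2}}\right) = 8 - \left(8 - \frac{12}{-6 + z^{2}}\right) = \frac{12}{-6 + z^{2}}$)
$\left(-3 - 120\right) c{\left(-8 \right)} = \left(-3 - 120\right) \frac{12}{-6 + \left(-8\right)^{2}} = - 123 \frac{12}{-6 + 64} = - 123 \cdot \frac{12}{58} = - 123 \cdot 12 \cdot \frac{1}{58} = \left(-123\right) \frac{6}{29} = - \frac{738}{29}$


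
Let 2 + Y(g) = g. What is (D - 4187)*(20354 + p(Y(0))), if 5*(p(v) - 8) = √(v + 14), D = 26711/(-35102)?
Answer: -1496594630085/17551 - 29399757*√3/17551 ≈ -8.5274e+7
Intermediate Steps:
D = -26711/35102 (D = 26711*(-1/35102) = -26711/35102 ≈ -0.76095)
Y(g) = -2 + g
p(v) = 8 + √(14 + v)/5 (p(v) = 8 + √(v + 14)/5 = 8 + √(14 + v)/5)
(D - 4187)*(20354 + p(Y(0))) = (-26711/35102 - 4187)*(20354 + (8 + √(14 + (-2 + 0))/5)) = -146998785*(20354 + (8 + √(14 - 2)/5))/35102 = -146998785*(20354 + (8 + √12/5))/35102 = -146998785*(20354 + (8 + (2*√3)/5))/35102 = -146998785*(20354 + (8 + 2*√3/5))/35102 = -146998785*(20362 + 2*√3/5)/35102 = -1496594630085/17551 - 29399757*√3/17551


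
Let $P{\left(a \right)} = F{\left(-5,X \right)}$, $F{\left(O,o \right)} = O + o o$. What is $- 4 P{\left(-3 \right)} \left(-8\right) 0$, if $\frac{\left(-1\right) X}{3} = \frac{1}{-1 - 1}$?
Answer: $0$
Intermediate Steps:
$X = \frac{3}{2}$ ($X = - \frac{3}{-1 - 1} = - \frac{3}{-2} = \left(-3\right) \left(- \frac{1}{2}\right) = \frac{3}{2} \approx 1.5$)
$F{\left(O,o \right)} = O + o^{2}$
$P{\left(a \right)} = - \frac{11}{4}$ ($P{\left(a \right)} = -5 + \left(\frac{3}{2}\right)^{2} = -5 + \frac{9}{4} = - \frac{11}{4}$)
$- 4 P{\left(-3 \right)} \left(-8\right) 0 = \left(-4\right) \left(- \frac{11}{4}\right) \left(-8\right) 0 = 11 \left(-8\right) 0 = \left(-88\right) 0 = 0$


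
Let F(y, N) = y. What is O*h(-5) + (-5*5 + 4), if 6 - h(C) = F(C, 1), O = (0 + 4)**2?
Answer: 155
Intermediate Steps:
O = 16 (O = 4**2 = 16)
h(C) = 6 - C
O*h(-5) + (-5*5 + 4) = 16*(6 - 1*(-5)) + (-5*5 + 4) = 16*(6 + 5) + (-25 + 4) = 16*11 - 21 = 176 - 21 = 155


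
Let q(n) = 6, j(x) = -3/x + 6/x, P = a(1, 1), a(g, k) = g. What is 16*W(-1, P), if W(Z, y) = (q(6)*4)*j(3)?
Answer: 384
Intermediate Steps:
P = 1
j(x) = 3/x
W(Z, y) = 24 (W(Z, y) = (6*4)*(3/3) = 24*(3*(1/3)) = 24*1 = 24)
16*W(-1, P) = 16*24 = 384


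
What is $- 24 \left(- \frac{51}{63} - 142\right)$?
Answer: $\frac{23992}{7} \approx 3427.4$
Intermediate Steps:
$- 24 \left(- \frac{51}{63} - 142\right) = - 24 \left(\left(-51\right) \frac{1}{63} - 142\right) = - 24 \left(- \frac{17}{21} - 142\right) = \left(-24\right) \left(- \frac{2999}{21}\right) = \frac{23992}{7}$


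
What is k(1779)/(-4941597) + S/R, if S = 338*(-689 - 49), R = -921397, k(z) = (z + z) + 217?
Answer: 1229173448393/4553172651009 ≈ 0.26996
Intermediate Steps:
k(z) = 217 + 2*z (k(z) = 2*z + 217 = 217 + 2*z)
S = -249444 (S = 338*(-738) = -249444)
k(1779)/(-4941597) + S/R = (217 + 2*1779)/(-4941597) - 249444/(-921397) = (217 + 3558)*(-1/4941597) - 249444*(-1/921397) = 3775*(-1/4941597) + 249444/921397 = -3775/4941597 + 249444/921397 = 1229173448393/4553172651009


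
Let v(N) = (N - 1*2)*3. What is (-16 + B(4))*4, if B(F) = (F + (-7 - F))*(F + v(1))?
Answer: -92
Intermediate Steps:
v(N) = -6 + 3*N (v(N) = (N - 2)*3 = (-2 + N)*3 = -6 + 3*N)
B(F) = 21 - 7*F (B(F) = (F + (-7 - F))*(F + (-6 + 3*1)) = -7*(F + (-6 + 3)) = -7*(F - 3) = -7*(-3 + F) = 21 - 7*F)
(-16 + B(4))*4 = (-16 + (21 - 7*4))*4 = (-16 + (21 - 28))*4 = (-16 - 7)*4 = -23*4 = -92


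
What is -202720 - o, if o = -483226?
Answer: 280506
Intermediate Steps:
-202720 - o = -202720 - 1*(-483226) = -202720 + 483226 = 280506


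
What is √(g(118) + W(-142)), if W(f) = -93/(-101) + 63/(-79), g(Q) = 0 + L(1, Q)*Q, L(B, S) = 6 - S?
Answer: 2*I*√210345350230/7979 ≈ 114.96*I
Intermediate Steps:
g(Q) = Q*(6 - Q) (g(Q) = 0 + (6 - Q)*Q = 0 + Q*(6 - Q) = Q*(6 - Q))
W(f) = 984/7979 (W(f) = -93*(-1/101) + 63*(-1/79) = 93/101 - 63/79 = 984/7979)
√(g(118) + W(-142)) = √(118*(6 - 1*118) + 984/7979) = √(118*(6 - 118) + 984/7979) = √(118*(-112) + 984/7979) = √(-13216 + 984/7979) = √(-105449480/7979) = 2*I*√210345350230/7979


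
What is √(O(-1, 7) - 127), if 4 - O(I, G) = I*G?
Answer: 2*I*√29 ≈ 10.77*I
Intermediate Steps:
O(I, G) = 4 - G*I (O(I, G) = 4 - I*G = 4 - G*I)
√(O(-1, 7) - 127) = √((4 - 1*7*(-1)) - 127) = √((4 + 7) - 127) = √(11 - 127) = √(-116) = 2*I*√29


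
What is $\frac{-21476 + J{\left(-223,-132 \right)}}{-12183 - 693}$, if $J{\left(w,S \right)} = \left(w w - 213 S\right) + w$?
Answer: $- \frac{28073}{6438} \approx -4.3605$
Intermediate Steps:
$J{\left(w,S \right)} = w + w^{2} - 213 S$ ($J{\left(w,S \right)} = \left(w^{2} - 213 S\right) + w = w + w^{2} - 213 S$)
$\frac{-21476 + J{\left(-223,-132 \right)}}{-12183 - 693} = \frac{-21476 - \left(-27893 - 49729\right)}{-12183 - 693} = \frac{-21476 + \left(-223 + 49729 + 28116\right)}{-12876} = \left(-21476 + 77622\right) \left(- \frac{1}{12876}\right) = 56146 \left(- \frac{1}{12876}\right) = - \frac{28073}{6438}$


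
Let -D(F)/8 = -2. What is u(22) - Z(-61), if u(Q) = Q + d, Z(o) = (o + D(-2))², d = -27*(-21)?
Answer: -1436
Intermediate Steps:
D(F) = 16 (D(F) = -8*(-2) = 16)
d = 567
Z(o) = (16 + o)² (Z(o) = (o + 16)² = (16 + o)²)
u(Q) = 567 + Q (u(Q) = Q + 567 = 567 + Q)
u(22) - Z(-61) = (567 + 22) - (16 - 61)² = 589 - 1*(-45)² = 589 - 1*2025 = 589 - 2025 = -1436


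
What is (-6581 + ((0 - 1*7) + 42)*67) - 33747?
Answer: -37983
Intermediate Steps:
(-6581 + ((0 - 1*7) + 42)*67) - 33747 = (-6581 + ((0 - 7) + 42)*67) - 33747 = (-6581 + (-7 + 42)*67) - 33747 = (-6581 + 35*67) - 33747 = (-6581 + 2345) - 33747 = -4236 - 33747 = -37983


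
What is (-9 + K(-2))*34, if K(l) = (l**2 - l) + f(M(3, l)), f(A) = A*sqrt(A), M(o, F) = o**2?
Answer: 816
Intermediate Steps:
f(A) = A**(3/2)
K(l) = 27 + l**2 - l (K(l) = (l**2 - l) + (3**2)**(3/2) = (l**2 - l) + 9**(3/2) = (l**2 - l) + 27 = 27 + l**2 - l)
(-9 + K(-2))*34 = (-9 + (27 + (-2)**2 - 1*(-2)))*34 = (-9 + (27 + 4 + 2))*34 = (-9 + 33)*34 = 24*34 = 816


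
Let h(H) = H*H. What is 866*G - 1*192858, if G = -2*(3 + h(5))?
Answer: -241354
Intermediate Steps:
h(H) = H**2
G = -56 (G = -2*(3 + 5**2) = -2*(3 + 25) = -2*28 = -56)
866*G - 1*192858 = 866*(-56) - 1*192858 = -48496 - 192858 = -241354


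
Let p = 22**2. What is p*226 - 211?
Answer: 109173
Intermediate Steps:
p = 484
p*226 - 211 = 484*226 - 211 = 109384 - 211 = 109173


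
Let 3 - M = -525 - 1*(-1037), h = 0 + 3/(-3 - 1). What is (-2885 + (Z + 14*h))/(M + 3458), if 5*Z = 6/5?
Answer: -144763/147450 ≈ -0.98178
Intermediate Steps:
h = -¾ (h = 0 + 3/(-4) = 0 - ¼*3 = 0 - ¾ = -¾ ≈ -0.75000)
Z = 6/25 (Z = (6/5)/5 = (6*(⅕))/5 = (⅕)*(6/5) = 6/25 ≈ 0.24000)
M = -509 (M = 3 - (-525 - 1*(-1037)) = 3 - (-525 + 1037) = 3 - 1*512 = 3 - 512 = -509)
(-2885 + (Z + 14*h))/(M + 3458) = (-2885 + (6/25 + 14*(-¾)))/(-509 + 3458) = (-2885 + (6/25 - 21/2))/2949 = (-2885 - 513/50)*(1/2949) = -144763/50*1/2949 = -144763/147450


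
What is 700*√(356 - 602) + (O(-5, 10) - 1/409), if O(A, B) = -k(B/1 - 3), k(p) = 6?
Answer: -2455/409 + 700*I*√246 ≈ -6.0024 + 10979.0*I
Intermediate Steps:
O(A, B) = -6 (O(A, B) = -1*6 = -6)
700*√(356 - 602) + (O(-5, 10) - 1/409) = 700*√(356 - 602) + (-6 - 1/409) = 700*√(-246) + (-6 - 1*1/409) = 700*(I*√246) + (-6 - 1/409) = 700*I*√246 - 2455/409 = -2455/409 + 700*I*√246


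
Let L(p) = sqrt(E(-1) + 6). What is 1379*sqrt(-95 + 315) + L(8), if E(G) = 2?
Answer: 2*sqrt(2) + 2758*sqrt(55) ≈ 20457.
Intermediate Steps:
L(p) = 2*sqrt(2) (L(p) = sqrt(2 + 6) = sqrt(8) = 2*sqrt(2))
1379*sqrt(-95 + 315) + L(8) = 1379*sqrt(-95 + 315) + 2*sqrt(2) = 1379*sqrt(220) + 2*sqrt(2) = 1379*(2*sqrt(55)) + 2*sqrt(2) = 2758*sqrt(55) + 2*sqrt(2) = 2*sqrt(2) + 2758*sqrt(55)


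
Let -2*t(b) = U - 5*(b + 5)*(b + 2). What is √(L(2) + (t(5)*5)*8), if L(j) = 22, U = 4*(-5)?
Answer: √7422 ≈ 86.151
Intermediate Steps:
U = -20
t(b) = 10 + 5*(2 + b)*(5 + b)/2 (t(b) = -(-20 - 5*(b + 5)*(b + 2))/2 = -(-20 - 5*(5 + b)*(2 + b))/2 = -(-20 - 5*(2 + b)*(5 + b))/2 = 10 + 5*(2 + b)*(5 + b)/2)
√(L(2) + (t(5)*5)*8) = √(22 + ((35 + (5/2)*5² + (35/2)*5)*5)*8) = √(22 + ((35 + (5/2)*25 + 175/2)*5)*8) = √(22 + ((35 + 125/2 + 175/2)*5)*8) = √(22 + (185*5)*8) = √(22 + 925*8) = √(22 + 7400) = √7422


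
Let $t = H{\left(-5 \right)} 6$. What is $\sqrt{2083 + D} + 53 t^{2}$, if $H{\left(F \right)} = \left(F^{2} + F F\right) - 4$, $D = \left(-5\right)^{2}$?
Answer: $4037328 + 2 \sqrt{527} \approx 4.0374 \cdot 10^{6}$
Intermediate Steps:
$D = 25$
$H{\left(F \right)} = -4 + 2 F^{2}$ ($H{\left(F \right)} = \left(F^{2} + F^{2}\right) - 4 = 2 F^{2} - 4 = -4 + 2 F^{2}$)
$t = 276$ ($t = \left(-4 + 2 \left(-5\right)^{2}\right) 6 = \left(-4 + 2 \cdot 25\right) 6 = \left(-4 + 50\right) 6 = 46 \cdot 6 = 276$)
$\sqrt{2083 + D} + 53 t^{2} = \sqrt{2083 + 25} + 53 \cdot 276^{2} = \sqrt{2108} + 53 \cdot 76176 = 2 \sqrt{527} + 4037328 = 4037328 + 2 \sqrt{527}$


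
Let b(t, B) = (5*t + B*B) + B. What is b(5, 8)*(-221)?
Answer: -21437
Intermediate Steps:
b(t, B) = B + B**2 + 5*t (b(t, B) = (5*t + B**2) + B = (B**2 + 5*t) + B = B + B**2 + 5*t)
b(5, 8)*(-221) = (8 + 8**2 + 5*5)*(-221) = (8 + 64 + 25)*(-221) = 97*(-221) = -21437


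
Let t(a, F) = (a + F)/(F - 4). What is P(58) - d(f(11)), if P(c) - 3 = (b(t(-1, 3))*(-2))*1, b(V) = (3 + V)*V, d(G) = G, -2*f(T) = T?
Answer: 25/2 ≈ 12.500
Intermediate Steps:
t(a, F) = (F + a)/(-4 + F)
f(T) = -T/2
b(V) = V*(3 + V)
P(c) = 7 (P(c) = 3 + ((((3 - 1)/(-4 + 3))*(3 + (3 - 1)/(-4 + 3)))*(-2))*1 = 3 + (((2/(-1))*(3 + 2/(-1)))*(-2))*1 = 3 + (((-1*2)*(3 - 1*2))*(-2))*1 = 3 + (-2*(3 - 2)*(-2))*1 = 3 + (-2*1*(-2))*1 = 3 - 2*(-2)*1 = 3 + 4*1 = 3 + 4 = 7)
P(58) - d(f(11)) = 7 - (-1)*11/2 = 7 - 1*(-11/2) = 7 + 11/2 = 25/2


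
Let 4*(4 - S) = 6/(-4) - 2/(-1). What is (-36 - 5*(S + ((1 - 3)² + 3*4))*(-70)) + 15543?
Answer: 89853/4 ≈ 22463.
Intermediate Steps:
S = 31/8 (S = 4 - (6/(-4) - 2/(-1))/4 = 4 - (6*(-¼) - 2*(-1))/4 = 4 - (-3/2 + 2)/4 = 4 - ¼*½ = 4 - ⅛ = 31/8 ≈ 3.8750)
(-36 - 5*(S + ((1 - 3)² + 3*4))*(-70)) + 15543 = (-36 - 5*(31/8 + ((1 - 3)² + 3*4))*(-70)) + 15543 = (-36 - 5*(31/8 + ((-2)² + 12))*(-70)) + 15543 = (-36 - 5*(31/8 + (4 + 12))*(-70)) + 15543 = (-36 - 5*(31/8 + 16)*(-70)) + 15543 = (-36 - 5*159/8*(-70)) + 15543 = (-36 - 795/8*(-70)) + 15543 = (-36 + 27825/4) + 15543 = 27681/4 + 15543 = 89853/4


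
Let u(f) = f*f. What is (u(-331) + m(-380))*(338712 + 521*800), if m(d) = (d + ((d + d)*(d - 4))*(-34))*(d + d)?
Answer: 5697726961063032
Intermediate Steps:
u(f) = f²
m(d) = 2*d*(d - 68*d*(-4 + d)) (m(d) = (d + ((2*d)*(-4 + d))*(-34))*(2*d) = (d + (2*d*(-4 + d))*(-34))*(2*d) = (d - 68*d*(-4 + d))*(2*d) = 2*d*(d - 68*d*(-4 + d)))
(u(-331) + m(-380))*(338712 + 521*800) = ((-331)² + (-380)²*(546 - 136*(-380)))*(338712 + 521*800) = (109561 + 144400*(546 + 51680))*(338712 + 416800) = (109561 + 144400*52226)*755512 = (109561 + 7541434400)*755512 = 7541543961*755512 = 5697726961063032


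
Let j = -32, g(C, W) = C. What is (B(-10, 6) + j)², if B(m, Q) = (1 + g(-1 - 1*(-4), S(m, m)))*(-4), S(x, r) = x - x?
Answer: 2304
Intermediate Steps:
S(x, r) = 0
B(m, Q) = -16 (B(m, Q) = (1 + (-1 - 1*(-4)))*(-4) = (1 + (-1 + 4))*(-4) = (1 + 3)*(-4) = 4*(-4) = -16)
(B(-10, 6) + j)² = (-16 - 32)² = (-48)² = 2304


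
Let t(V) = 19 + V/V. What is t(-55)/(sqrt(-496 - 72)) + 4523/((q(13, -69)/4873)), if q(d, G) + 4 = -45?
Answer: -22040579/49 - 5*I*sqrt(142)/71 ≈ -4.4981e+5 - 0.83918*I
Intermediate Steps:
q(d, G) = -49 (q(d, G) = -4 - 45 = -49)
t(V) = 20 (t(V) = 19 + 1 = 20)
t(-55)/(sqrt(-496 - 72)) + 4523/((q(13, -69)/4873)) = 20/(sqrt(-496 - 72)) + 4523/((-49/4873)) = 20/(sqrt(-568)) + 4523/((-49*1/4873)) = 20/((2*I*sqrt(142))) + 4523/(-49/4873) = 20*(-I*sqrt(142)/284) + 4523*(-4873/49) = -5*I*sqrt(142)/71 - 22040579/49 = -22040579/49 - 5*I*sqrt(142)/71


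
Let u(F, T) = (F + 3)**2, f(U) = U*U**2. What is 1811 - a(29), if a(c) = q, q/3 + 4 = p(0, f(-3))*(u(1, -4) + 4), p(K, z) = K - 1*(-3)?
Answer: 1643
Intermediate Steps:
f(U) = U**3
u(F, T) = (3 + F)**2
p(K, z) = 3 + K (p(K, z) = K + 3 = 3 + K)
q = 168 (q = -12 + 3*((3 + 0)*((3 + 1)**2 + 4)) = -12 + 3*(3*(4**2 + 4)) = -12 + 3*(3*(16 + 4)) = -12 + 3*(3*20) = -12 + 3*60 = -12 + 180 = 168)
a(c) = 168
1811 - a(29) = 1811 - 1*168 = 1811 - 168 = 1643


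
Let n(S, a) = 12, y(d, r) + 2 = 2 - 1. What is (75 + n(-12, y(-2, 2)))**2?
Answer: 7569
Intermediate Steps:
y(d, r) = -1 (y(d, r) = -2 + (2 - 1) = -2 + 1 = -1)
(75 + n(-12, y(-2, 2)))**2 = (75 + 12)**2 = 87**2 = 7569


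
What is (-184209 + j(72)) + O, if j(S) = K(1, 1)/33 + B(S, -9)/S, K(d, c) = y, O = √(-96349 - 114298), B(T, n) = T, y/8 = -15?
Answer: -2026328/11 + I*√210647 ≈ -1.8421e+5 + 458.96*I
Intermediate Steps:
y = -120 (y = 8*(-15) = -120)
O = I*√210647 (O = √(-210647) = I*√210647 ≈ 458.96*I)
K(d, c) = -120
j(S) = -29/11 (j(S) = -120/33 + S/S = -120*1/33 + 1 = -40/11 + 1 = -29/11)
(-184209 + j(72)) + O = (-184209 - 29/11) + I*√210647 = -2026328/11 + I*√210647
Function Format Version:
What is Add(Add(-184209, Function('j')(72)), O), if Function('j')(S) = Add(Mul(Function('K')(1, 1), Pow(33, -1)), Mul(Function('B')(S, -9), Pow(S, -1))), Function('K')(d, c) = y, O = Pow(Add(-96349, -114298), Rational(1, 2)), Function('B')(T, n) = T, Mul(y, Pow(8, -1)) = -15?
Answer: Add(Rational(-2026328, 11), Mul(I, Pow(210647, Rational(1, 2)))) ≈ Add(-1.8421e+5, Mul(458.96, I))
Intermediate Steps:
y = -120 (y = Mul(8, -15) = -120)
O = Mul(I, Pow(210647, Rational(1, 2))) (O = Pow(-210647, Rational(1, 2)) = Mul(I, Pow(210647, Rational(1, 2))) ≈ Mul(458.96, I))
Function('K')(d, c) = -120
Function('j')(S) = Rational(-29, 11) (Function('j')(S) = Add(Mul(-120, Pow(33, -1)), Mul(S, Pow(S, -1))) = Add(Mul(-120, Rational(1, 33)), 1) = Add(Rational(-40, 11), 1) = Rational(-29, 11))
Add(Add(-184209, Function('j')(72)), O) = Add(Add(-184209, Rational(-29, 11)), Mul(I, Pow(210647, Rational(1, 2)))) = Add(Rational(-2026328, 11), Mul(I, Pow(210647, Rational(1, 2))))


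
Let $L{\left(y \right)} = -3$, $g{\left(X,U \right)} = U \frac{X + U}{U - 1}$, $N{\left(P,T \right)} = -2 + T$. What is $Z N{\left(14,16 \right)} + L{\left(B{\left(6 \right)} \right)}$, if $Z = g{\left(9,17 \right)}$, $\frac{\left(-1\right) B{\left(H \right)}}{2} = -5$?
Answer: $\frac{1535}{4} \approx 383.75$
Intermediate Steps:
$B{\left(H \right)} = 10$ ($B{\left(H \right)} = \left(-2\right) \left(-5\right) = 10$)
$g{\left(X,U \right)} = \frac{U \left(U + X\right)}{-1 + U}$ ($g{\left(X,U \right)} = U \frac{U + X}{-1 + U} = \frac{U \left(U + X\right)}{-1 + U}$)
$Z = \frac{221}{8}$ ($Z = \frac{17 \left(17 + 9\right)}{-1 + 17} = 17 \cdot \frac{1}{16} \cdot 26 = \frac{221}{8} \approx 27.625$)
$Z N{\left(14,16 \right)} + L{\left(B{\left(6 \right)} \right)} = \frac{221 \left(-2 + 16\right)}{8} - 3 = \frac{221}{8} \cdot 14 - 3 = \frac{1547}{4} - 3 = \frac{1535}{4}$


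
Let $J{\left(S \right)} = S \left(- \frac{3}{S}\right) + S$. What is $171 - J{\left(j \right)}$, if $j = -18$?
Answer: $192$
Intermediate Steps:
$J{\left(S \right)} = -3 + S$
$171 - J{\left(j \right)} = 171 - \left(-3 - 18\right) = 171 - -21 = 171 + 21 = 192$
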